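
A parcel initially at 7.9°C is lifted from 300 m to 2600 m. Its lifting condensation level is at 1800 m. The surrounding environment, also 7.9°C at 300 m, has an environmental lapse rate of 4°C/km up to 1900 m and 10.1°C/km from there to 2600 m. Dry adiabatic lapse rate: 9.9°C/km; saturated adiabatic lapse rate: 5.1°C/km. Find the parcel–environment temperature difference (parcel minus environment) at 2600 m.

Parcel:
  From 300 m to 1800 m (dry): cools by 9.9 × 1.5 = 14.85°C, giving -6.95°C.
  From 1800 m to 2600 m (saturated): cools by 5.1 × 0.8 = 4.08°C, giving -11.03°C.
Environment:
  From 300 m to 1900 m (environment, lower layer): cools by 4 × 1.6 = 6.4°C, giving 1.5°C.
  From 1900 m to 2600 m (environment, upper layer): cools by 10.1 × 0.7 = 7.07°C, giving -5.57°C.
T_parcel − T_env = -11.03 − (-5.57) = -5.46°C

-5.46°C (parcel cooler than environment)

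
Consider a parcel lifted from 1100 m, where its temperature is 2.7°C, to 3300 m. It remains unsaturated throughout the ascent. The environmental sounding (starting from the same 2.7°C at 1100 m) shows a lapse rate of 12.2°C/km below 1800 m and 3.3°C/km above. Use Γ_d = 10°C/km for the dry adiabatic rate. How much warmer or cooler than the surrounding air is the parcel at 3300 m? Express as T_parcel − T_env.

-8.51°C (parcel cooler than environment)

Parcel:
  1100 → 3300 m (dry, 10°C/km): ΔT = -10 × 2.2 = -22°C → T = -19.3°C
Environment:
  1100 → 1800 m (environment, lower layer, 12.2°C/km): ΔT = -12.2 × 0.7 = -8.54°C → T = -5.84°C
  1800 → 3300 m (environment, upper layer, 3.3°C/km): ΔT = -3.3 × 1.5 = -4.95°C → T = -10.79°C
T_parcel − T_env = -19.3 − (-10.79) = -8.51°C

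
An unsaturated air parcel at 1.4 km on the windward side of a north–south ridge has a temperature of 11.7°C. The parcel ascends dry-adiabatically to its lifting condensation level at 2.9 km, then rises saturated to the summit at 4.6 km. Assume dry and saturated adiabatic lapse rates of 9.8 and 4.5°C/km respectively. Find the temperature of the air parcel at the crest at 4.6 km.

-10.65°C

Dry to 2900 m: -9.8 × 1.5 km = -14.7°C, so T = -3°C.
Saturated to 4600 m: -4.5 × 1.7 km = -7.65°C, so T = -10.65°C.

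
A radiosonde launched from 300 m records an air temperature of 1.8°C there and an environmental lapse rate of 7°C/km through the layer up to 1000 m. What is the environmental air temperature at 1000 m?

-3.1°C

From 300 m to 1000 m (environmental): cools by 7 × 0.7 = 4.9°C, giving -3.1°C.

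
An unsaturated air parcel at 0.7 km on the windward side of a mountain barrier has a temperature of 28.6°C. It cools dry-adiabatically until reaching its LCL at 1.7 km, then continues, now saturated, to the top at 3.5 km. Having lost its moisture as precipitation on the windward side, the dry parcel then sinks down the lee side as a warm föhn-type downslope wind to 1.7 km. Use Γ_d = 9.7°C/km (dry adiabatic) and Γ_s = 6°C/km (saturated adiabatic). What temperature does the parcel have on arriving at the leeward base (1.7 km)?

25.56°C

700–1700 m, dry: Δz = 1 km ⇒ ΔT = -9.7°C; T = 18.9°C
1700–3500 m, saturated: Δz = 1.8 km ⇒ ΔT = -10.8°C; T = 8.1°C
3500–1700 m, dry descent: Δz = 1.8 km ⇒ ΔT = +17.46°C; T = 25.56°C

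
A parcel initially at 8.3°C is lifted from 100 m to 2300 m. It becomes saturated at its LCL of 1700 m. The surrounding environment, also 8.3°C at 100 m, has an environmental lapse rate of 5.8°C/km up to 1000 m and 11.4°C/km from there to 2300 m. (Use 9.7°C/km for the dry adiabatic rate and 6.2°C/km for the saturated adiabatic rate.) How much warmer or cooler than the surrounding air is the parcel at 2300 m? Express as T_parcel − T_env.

+0.8°C (parcel warmer than environment)

Parcel:
  100 → 1700 m (dry, 9.7°C/km): ΔT = -9.7 × 1.6 = -15.52°C → T = -7.22°C
  1700 → 2300 m (saturated, 6.2°C/km): ΔT = -6.2 × 0.6 = -3.72°C → T = -10.94°C
Environment:
  100 → 1000 m (environment, lower layer, 5.8°C/km): ΔT = -5.8 × 0.9 = -5.22°C → T = 3.08°C
  1000 → 2300 m (environment, upper layer, 11.4°C/km): ΔT = -11.4 × 1.3 = -14.82°C → T = -11.74°C
T_parcel − T_env = -10.94 − (-11.74) = +0.8°C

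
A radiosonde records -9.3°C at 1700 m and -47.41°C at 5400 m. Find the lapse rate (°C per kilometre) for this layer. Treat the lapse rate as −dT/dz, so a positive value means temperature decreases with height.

10.3°C/km

Γ = −ΔT/Δz = (-9.3 − (-47.41)) / (5400 − 1700) m
  = 38.11°C / 3.7 km = 10.3°C/km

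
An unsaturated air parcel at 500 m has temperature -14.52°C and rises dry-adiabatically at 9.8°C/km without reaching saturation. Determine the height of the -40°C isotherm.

3100 m

Height above start = (-14.52 − (-40)) / 9.8 = 2.6 km
Altitude = 500 m + 2600 m = 3100 m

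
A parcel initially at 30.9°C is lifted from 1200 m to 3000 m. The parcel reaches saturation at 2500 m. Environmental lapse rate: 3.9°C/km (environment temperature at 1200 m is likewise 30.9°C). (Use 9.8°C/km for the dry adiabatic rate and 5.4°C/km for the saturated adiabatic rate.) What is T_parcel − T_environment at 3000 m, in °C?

Parcel:
  1200–2500 m, dry: Δz = 1.3 km ⇒ ΔT = -12.74°C; T = 18.16°C
  2500–3000 m, saturated: Δz = 0.5 km ⇒ ΔT = -2.7°C; T = 15.46°C
Environment:
  1200–3000 m, environment: Δz = 1.8 km ⇒ ΔT = -7.02°C; T = 23.88°C
T_parcel − T_env = 15.46 − 23.88 = -8.42°C

-8.42°C (parcel cooler than environment)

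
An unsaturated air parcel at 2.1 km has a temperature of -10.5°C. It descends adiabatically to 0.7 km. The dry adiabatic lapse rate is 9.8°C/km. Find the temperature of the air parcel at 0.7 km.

3.22°C

2100 → 700 m (dry adiabatic, 9.8°C/km): ΔT = +9.8 × 1.4 = +13.72°C → T = 3.22°C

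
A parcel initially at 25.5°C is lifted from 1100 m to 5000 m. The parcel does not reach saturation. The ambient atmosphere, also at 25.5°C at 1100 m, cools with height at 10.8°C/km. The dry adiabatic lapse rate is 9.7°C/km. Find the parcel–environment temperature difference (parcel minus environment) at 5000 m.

Parcel:
  From 1100 m to 5000 m (dry): cools by 9.7 × 3.9 = 37.83°C, giving -12.33°C.
Environment:
  From 1100 m to 5000 m (environment): cools by 10.8 × 3.9 = 42.12°C, giving -16.62°C.
T_parcel − T_env = -12.33 − (-16.62) = +4.29°C

+4.29°C (parcel warmer than environment)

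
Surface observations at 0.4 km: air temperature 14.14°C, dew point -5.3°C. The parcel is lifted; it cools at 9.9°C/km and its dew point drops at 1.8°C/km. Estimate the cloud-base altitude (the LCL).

2.8 km

T and T_d converge at 9.9 − 1.8 = 8.1°C per km
Height above start = (14.14 − (-5.3)) / 8.1 = 2.4 km
LCL altitude = 400 m + 2400 m = 2800 m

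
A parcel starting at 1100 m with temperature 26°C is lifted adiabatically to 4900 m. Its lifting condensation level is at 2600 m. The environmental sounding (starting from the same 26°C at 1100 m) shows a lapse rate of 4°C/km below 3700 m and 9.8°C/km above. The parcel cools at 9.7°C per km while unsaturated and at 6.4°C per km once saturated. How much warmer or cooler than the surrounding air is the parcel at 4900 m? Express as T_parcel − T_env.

-7.11°C (parcel cooler than environment)

Parcel:
  From 1100 m to 2600 m (dry): cools by 9.7 × 1.5 = 14.55°C, giving 11.45°C.
  From 2600 m to 4900 m (saturated): cools by 6.4 × 2.3 = 14.72°C, giving -3.27°C.
Environment:
  From 1100 m to 3700 m (environment, lower layer): cools by 4 × 2.6 = 10.4°C, giving 15.6°C.
  From 3700 m to 4900 m (environment, upper layer): cools by 9.8 × 1.2 = 11.76°C, giving 3.84°C.
T_parcel − T_env = -3.27 − 3.84 = -7.11°C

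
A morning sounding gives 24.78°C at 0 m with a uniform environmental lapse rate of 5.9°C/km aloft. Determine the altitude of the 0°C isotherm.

Height above start = (24.78 − 0) / 5.9 = 4.2 km
Altitude = 0 m + 4200 m = 4200 m

4200 m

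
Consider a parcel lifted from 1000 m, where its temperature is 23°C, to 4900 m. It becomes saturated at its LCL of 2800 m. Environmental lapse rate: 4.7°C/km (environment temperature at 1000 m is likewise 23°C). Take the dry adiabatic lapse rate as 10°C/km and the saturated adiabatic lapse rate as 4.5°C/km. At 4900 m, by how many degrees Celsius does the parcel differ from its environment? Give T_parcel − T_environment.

Parcel:
  1000 → 2800 m (dry, 10°C/km): ΔT = -10 × 1.8 = -18°C → T = 5°C
  2800 → 4900 m (saturated, 4.5°C/km): ΔT = -4.5 × 2.1 = -9.45°C → T = -4.45°C
Environment:
  1000 → 4900 m (environment, 4.7°C/km): ΔT = -4.7 × 3.9 = -18.33°C → T = 4.67°C
T_parcel − T_env = -4.45 − 4.67 = -9.12°C

-9.12°C (parcel cooler than environment)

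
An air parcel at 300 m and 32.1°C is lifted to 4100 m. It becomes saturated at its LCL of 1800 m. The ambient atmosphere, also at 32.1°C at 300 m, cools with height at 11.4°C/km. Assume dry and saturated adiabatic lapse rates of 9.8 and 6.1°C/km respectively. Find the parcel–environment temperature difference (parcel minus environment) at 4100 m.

Parcel:
  300–1800 m, dry: Δz = 1.5 km ⇒ ΔT = -14.7°C; T = 17.4°C
  1800–4100 m, saturated: Δz = 2.3 km ⇒ ΔT = -14.03°C; T = 3.37°C
Environment:
  300–4100 m, environment: Δz = 3.8 km ⇒ ΔT = -43.32°C; T = -11.22°C
T_parcel − T_env = 3.37 − (-11.22) = +14.59°C

+14.59°C (parcel warmer than environment)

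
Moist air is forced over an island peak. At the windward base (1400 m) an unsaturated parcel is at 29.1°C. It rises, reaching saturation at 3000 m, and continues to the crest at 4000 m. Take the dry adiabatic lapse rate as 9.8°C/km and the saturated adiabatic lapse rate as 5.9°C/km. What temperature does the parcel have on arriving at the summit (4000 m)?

7.52°C

1400–3000 m, dry: Δz = 1.6 km ⇒ ΔT = -15.68°C; T = 13.42°C
3000–4000 m, saturated: Δz = 1 km ⇒ ΔT = -5.9°C; T = 7.52°C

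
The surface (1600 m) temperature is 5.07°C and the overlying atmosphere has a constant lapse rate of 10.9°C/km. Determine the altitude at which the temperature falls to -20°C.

3900 m

Height above start = (5.07 − (-20)) / 10.9 = 2.3 km
Altitude = 1600 m + 2300 m = 3900 m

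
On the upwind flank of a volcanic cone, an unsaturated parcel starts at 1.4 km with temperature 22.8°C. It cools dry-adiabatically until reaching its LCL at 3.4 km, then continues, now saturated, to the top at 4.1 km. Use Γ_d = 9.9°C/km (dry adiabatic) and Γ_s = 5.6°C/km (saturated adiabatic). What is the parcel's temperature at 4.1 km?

1400–3400 m, dry: Δz = 2 km ⇒ ΔT = -19.8°C; T = 3°C
3400–4100 m, saturated: Δz = 0.7 km ⇒ ΔT = -3.92°C; T = -0.92°C

-0.92°C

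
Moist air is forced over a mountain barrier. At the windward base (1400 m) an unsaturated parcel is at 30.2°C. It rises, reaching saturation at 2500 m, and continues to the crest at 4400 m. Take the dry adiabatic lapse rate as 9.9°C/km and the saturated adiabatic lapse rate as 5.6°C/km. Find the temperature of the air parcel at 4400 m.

Dry to 2500 m: -9.9 × 1.1 km = -10.89°C, so T = 19.31°C.
Saturated to 4400 m: -5.6 × 1.9 km = -10.64°C, so T = 8.67°C.

8.67°C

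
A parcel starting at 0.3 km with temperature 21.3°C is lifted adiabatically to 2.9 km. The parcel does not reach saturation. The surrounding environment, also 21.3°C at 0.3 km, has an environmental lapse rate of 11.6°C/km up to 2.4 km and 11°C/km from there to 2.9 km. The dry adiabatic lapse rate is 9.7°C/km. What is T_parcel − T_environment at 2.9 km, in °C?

+4.64°C (parcel warmer than environment)

Parcel:
  Dry to 2900 m: -9.7 × 2.6 km = -25.22°C, so T = -3.92°C.
Environment:
  Environment, lower layer to 2400 m: -11.6 × 2.1 km = -24.36°C, so T = -3.06°C.
  Environment, upper layer to 2900 m: -11 × 0.5 km = -5.5°C, so T = -8.56°C.
T_parcel − T_env = -3.92 − (-8.56) = +4.64°C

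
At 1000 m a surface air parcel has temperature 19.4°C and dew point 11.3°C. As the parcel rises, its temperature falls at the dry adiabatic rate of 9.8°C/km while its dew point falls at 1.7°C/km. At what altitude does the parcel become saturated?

2000 m

T and T_d converge at 9.8 − 1.7 = 8.1°C per km
Height above start = (19.4 − 11.3) / 8.1 = 1 km
LCL altitude = 1000 m + 1000 m = 2000 m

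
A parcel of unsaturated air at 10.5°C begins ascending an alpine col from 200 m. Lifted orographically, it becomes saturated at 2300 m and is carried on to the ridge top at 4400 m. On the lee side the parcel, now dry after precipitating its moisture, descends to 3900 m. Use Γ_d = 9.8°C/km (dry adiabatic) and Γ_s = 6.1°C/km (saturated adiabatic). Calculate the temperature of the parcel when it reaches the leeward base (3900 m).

200 → 2300 m (dry, 9.8°C/km): ΔT = -9.8 × 2.1 = -20.58°C → T = -10.08°C
2300 → 4400 m (saturated, 6.1°C/km): ΔT = -6.1 × 2.1 = -12.81°C → T = -22.89°C
4400 → 3900 m (dry descent, 9.8°C/km): ΔT = +9.8 × 0.5 = +4.9°C → T = -17.99°C

-17.99°C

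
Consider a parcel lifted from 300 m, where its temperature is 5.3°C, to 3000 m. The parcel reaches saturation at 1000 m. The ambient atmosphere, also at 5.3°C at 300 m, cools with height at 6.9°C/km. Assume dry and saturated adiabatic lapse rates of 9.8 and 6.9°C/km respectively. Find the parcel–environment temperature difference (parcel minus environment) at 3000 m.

-2.03°C (parcel cooler than environment)

Parcel:
  Dry to 1000 m: -9.8 × 0.7 km = -6.86°C, so T = -1.56°C.
  Saturated to 3000 m: -6.9 × 2 km = -13.8°C, so T = -15.36°C.
Environment:
  Environment to 3000 m: -6.9 × 2.7 km = -18.63°C, so T = -13.33°C.
T_parcel − T_env = -15.36 − (-13.33) = -2.03°C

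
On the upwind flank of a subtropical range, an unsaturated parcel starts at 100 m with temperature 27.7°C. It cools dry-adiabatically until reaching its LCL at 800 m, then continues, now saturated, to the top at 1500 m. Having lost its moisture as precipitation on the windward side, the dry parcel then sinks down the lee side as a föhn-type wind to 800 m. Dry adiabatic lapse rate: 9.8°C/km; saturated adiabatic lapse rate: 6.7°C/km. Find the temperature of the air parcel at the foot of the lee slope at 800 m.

100–800 m, dry: Δz = 0.7 km ⇒ ΔT = -6.86°C; T = 20.84°C
800–1500 m, saturated: Δz = 0.7 km ⇒ ΔT = -4.69°C; T = 16.15°C
1500–800 m, dry descent: Δz = 0.7 km ⇒ ΔT = +6.86°C; T = 23.01°C

23.01°C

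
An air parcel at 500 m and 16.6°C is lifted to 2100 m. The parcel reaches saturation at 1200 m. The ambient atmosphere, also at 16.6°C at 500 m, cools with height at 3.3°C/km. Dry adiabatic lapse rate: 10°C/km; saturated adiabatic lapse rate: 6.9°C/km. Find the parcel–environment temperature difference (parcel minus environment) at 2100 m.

-7.93°C (parcel cooler than environment)

Parcel:
  500 → 1200 m (dry, 10°C/km): ΔT = -10 × 0.7 = -7°C → T = 9.6°C
  1200 → 2100 m (saturated, 6.9°C/km): ΔT = -6.9 × 0.9 = -6.21°C → T = 3.39°C
Environment:
  500 → 2100 m (environment, 3.3°C/km): ΔT = -3.3 × 1.6 = -5.28°C → T = 11.32°C
T_parcel − T_env = 3.39 − 11.32 = -7.93°C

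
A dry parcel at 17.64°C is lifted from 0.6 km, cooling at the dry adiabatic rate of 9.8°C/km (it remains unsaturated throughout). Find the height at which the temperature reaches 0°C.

Height above start = (17.64 − 0) / 9.8 = 1.8 km
Altitude = 600 m + 1800 m = 2400 m

2.4 km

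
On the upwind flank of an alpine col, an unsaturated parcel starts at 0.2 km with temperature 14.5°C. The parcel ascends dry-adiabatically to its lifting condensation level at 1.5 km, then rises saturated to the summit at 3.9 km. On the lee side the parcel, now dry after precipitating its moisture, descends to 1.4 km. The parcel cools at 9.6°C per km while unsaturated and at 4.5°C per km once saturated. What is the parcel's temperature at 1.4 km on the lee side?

Dry to 1500 m: -9.6 × 1.3 km = -12.48°C, so T = 2.02°C.
Saturated to 3900 m: -4.5 × 2.4 km = -10.8°C, so T = -8.78°C.
Dry descent to 1400 m: +9.6 × 2.5 km = +24°C, so T = 15.22°C.

15.22°C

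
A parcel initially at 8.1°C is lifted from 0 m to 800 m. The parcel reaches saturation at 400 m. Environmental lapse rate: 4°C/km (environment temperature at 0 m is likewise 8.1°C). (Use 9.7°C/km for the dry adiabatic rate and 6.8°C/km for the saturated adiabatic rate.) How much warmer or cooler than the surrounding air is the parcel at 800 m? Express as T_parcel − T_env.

Parcel:
  0 → 400 m (dry, 9.7°C/km): ΔT = -9.7 × 0.4 = -3.88°C → T = 4.22°C
  400 → 800 m (saturated, 6.8°C/km): ΔT = -6.8 × 0.4 = -2.72°C → T = 1.5°C
Environment:
  0 → 800 m (environment, 4°C/km): ΔT = -4 × 0.8 = -3.2°C → T = 4.9°C
T_parcel − T_env = 1.5 − 4.9 = -3.4°C

-3.4°C (parcel cooler than environment)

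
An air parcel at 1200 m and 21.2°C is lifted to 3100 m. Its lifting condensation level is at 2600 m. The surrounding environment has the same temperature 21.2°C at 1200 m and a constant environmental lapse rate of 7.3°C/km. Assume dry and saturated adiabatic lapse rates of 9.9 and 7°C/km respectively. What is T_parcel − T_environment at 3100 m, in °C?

Parcel:
  1200 → 2600 m (dry, 9.9°C/km): ΔT = -9.9 × 1.4 = -13.86°C → T = 7.34°C
  2600 → 3100 m (saturated, 7°C/km): ΔT = -7 × 0.5 = -3.5°C → T = 3.84°C
Environment:
  1200 → 3100 m (environment, 7.3°C/km): ΔT = -7.3 × 1.9 = -13.87°C → T = 7.33°C
T_parcel − T_env = 3.84 − 7.33 = -3.49°C

-3.49°C (parcel cooler than environment)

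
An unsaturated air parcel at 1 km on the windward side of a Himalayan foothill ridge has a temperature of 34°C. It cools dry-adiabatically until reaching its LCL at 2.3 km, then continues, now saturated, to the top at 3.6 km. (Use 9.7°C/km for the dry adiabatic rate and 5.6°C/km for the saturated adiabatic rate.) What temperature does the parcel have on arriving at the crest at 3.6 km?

1000–2300 m, dry: Δz = 1.3 km ⇒ ΔT = -12.61°C; T = 21.39°C
2300–3600 m, saturated: Δz = 1.3 km ⇒ ΔT = -7.28°C; T = 14.11°C

14.11°C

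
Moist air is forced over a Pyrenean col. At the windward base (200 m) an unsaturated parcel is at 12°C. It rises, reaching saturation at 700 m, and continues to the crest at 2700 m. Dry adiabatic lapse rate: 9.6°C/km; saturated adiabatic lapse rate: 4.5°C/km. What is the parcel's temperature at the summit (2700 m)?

200–700 m, dry: Δz = 0.5 km ⇒ ΔT = -4.8°C; T = 7.2°C
700–2700 m, saturated: Δz = 2 km ⇒ ΔT = -9°C; T = -1.8°C

-1.8°C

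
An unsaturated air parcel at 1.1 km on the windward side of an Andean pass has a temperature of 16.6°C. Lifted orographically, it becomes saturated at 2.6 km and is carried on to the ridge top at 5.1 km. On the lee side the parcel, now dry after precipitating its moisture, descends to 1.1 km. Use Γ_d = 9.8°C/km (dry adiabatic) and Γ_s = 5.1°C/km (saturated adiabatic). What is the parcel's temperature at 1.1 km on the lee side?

28.35°C

1100–2600 m, dry: Δz = 1.5 km ⇒ ΔT = -14.7°C; T = 1.9°C
2600–5100 m, saturated: Δz = 2.5 km ⇒ ΔT = -12.75°C; T = -10.85°C
5100–1100 m, dry descent: Δz = 4 km ⇒ ΔT = +39.2°C; T = 28.35°C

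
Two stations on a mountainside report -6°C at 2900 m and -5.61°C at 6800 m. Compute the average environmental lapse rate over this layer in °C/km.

-0.1°C/km

Γ = −ΔT/Δz = (-6 − (-5.61)) / (6800 − 2900) m
  = -0.39°C / 3.9 km = -0.1°C/km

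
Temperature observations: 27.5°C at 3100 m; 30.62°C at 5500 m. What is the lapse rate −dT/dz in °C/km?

Γ = −ΔT/Δz = (27.5 − 30.62) / (5500 − 3100) m
  = -3.12°C / 2.4 km = -1.3°C/km

-1.3°C/km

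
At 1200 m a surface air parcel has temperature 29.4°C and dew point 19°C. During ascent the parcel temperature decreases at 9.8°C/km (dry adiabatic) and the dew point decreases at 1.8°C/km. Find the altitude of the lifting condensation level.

2500 m

T and T_d converge at 9.8 − 1.8 = 8°C per km
Height above start = (29.4 − 19) / 8 = 1.3 km
LCL altitude = 1200 m + 1300 m = 2500 m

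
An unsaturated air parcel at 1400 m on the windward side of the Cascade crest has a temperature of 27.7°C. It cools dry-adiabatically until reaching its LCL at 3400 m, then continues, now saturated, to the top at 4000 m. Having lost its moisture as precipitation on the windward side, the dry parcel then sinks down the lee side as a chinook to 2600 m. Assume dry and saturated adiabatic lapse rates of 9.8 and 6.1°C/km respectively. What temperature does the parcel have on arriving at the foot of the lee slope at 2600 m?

18.16°C

1400–3400 m, dry: Δz = 2 km ⇒ ΔT = -19.6°C; T = 8.1°C
3400–4000 m, saturated: Δz = 0.6 km ⇒ ΔT = -3.66°C; T = 4.44°C
4000–2600 m, dry descent: Δz = 1.4 km ⇒ ΔT = +13.72°C; T = 18.16°C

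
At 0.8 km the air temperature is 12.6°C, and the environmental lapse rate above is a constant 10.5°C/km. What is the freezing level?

Height above start = (12.6 − 0) / 10.5 = 1.2 km
Altitude = 800 m + 1200 m = 2000 m

2 km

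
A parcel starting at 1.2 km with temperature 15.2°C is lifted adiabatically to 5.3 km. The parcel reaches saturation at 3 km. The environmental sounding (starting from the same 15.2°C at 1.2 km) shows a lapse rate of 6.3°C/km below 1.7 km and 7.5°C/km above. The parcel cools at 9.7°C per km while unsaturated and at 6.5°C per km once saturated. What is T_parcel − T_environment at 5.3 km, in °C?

Parcel:
  Dry to 3000 m: -9.7 × 1.8 km = -17.46°C, so T = -2.26°C.
  Saturated to 5300 m: -6.5 × 2.3 km = -14.95°C, so T = -17.21°C.
Environment:
  Environment, lower layer to 1700 m: -6.3 × 0.5 km = -3.15°C, so T = 12.05°C.
  Environment, upper layer to 5300 m: -7.5 × 3.6 km = -27°C, so T = -14.95°C.
T_parcel − T_env = -17.21 − (-14.95) = -2.26°C

-2.26°C (parcel cooler than environment)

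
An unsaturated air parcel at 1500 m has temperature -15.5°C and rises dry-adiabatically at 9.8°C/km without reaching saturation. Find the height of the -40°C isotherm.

4000 m

Height above start = (-15.5 − (-40)) / 9.8 = 2.5 km
Altitude = 1500 m + 2500 m = 4000 m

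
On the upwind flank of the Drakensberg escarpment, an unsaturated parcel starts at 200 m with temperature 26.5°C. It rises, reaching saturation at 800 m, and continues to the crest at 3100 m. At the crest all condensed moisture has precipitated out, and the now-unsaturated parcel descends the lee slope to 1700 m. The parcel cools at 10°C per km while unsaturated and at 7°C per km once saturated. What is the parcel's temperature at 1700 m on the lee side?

Dry to 800 m: -10 × 0.6 km = -6°C, so T = 20.5°C.
Saturated to 3100 m: -7 × 2.3 km = -16.1°C, so T = 4.4°C.
Dry descent to 1700 m: +10 × 1.4 km = +14°C, so T = 18.4°C.

18.4°C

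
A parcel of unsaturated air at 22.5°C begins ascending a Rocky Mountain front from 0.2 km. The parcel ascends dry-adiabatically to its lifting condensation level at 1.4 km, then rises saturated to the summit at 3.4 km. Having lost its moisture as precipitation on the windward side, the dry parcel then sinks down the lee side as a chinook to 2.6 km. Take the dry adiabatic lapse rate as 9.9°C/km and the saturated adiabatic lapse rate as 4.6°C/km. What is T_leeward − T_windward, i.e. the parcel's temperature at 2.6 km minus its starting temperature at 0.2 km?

From 200 m to 1400 m (dry): cools by 9.9 × 1.2 = 11.88°C, giving 10.62°C.
From 1400 m to 3400 m (saturated): cools by 4.6 × 2 = 9.2°C, giving 1.42°C.
From 3400 m to 2600 m (dry descent): warms by 9.9 × 0.8 = 7.92°C, giving 9.34°C.
Net change vs windward start: 9.34 − 22.5 = -13.16°C

-13.16°C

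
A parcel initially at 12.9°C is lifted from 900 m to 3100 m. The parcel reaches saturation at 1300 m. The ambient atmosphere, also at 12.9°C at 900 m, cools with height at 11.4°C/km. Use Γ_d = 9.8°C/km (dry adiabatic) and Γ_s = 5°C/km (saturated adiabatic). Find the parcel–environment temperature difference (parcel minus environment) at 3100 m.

Parcel:
  900–1300 m, dry: Δz = 0.4 km ⇒ ΔT = -3.92°C; T = 8.98°C
  1300–3100 m, saturated: Δz = 1.8 km ⇒ ΔT = -9°C; T = -0.02°C
Environment:
  900–3100 m, environment: Δz = 2.2 km ⇒ ΔT = -25.08°C; T = -12.18°C
T_parcel − T_env = -0.02 − (-12.18) = +12.16°C

+12.16°C (parcel warmer than environment)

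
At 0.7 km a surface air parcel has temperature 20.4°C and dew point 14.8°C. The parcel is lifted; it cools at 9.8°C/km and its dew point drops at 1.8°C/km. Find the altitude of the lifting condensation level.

1.4 km

T and T_d converge at 9.8 − 1.8 = 8°C per km
Height above start = (20.4 − 14.8) / 8 = 0.7 km
LCL altitude = 700 m + 700 m = 1400 m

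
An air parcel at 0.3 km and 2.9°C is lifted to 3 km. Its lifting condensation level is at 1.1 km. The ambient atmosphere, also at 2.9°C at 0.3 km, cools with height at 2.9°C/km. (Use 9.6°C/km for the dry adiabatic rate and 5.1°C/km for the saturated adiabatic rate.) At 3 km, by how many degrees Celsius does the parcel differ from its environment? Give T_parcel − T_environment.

Parcel:
  300 → 1100 m (dry, 9.6°C/km): ΔT = -9.6 × 0.8 = -7.68°C → T = -4.78°C
  1100 → 3000 m (saturated, 5.1°C/km): ΔT = -5.1 × 1.9 = -9.69°C → T = -14.47°C
Environment:
  300 → 3000 m (environment, 2.9°C/km): ΔT = -2.9 × 2.7 = -7.83°C → T = -4.93°C
T_parcel − T_env = -14.47 − (-4.93) = -9.54°C

-9.54°C (parcel cooler than environment)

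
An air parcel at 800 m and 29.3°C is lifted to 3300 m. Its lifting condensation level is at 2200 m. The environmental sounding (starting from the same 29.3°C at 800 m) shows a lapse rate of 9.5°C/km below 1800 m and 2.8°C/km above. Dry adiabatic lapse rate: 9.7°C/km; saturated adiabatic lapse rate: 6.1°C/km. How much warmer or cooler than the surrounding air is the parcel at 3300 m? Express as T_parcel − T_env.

Parcel:
  800–2200 m, dry: Δz = 1.4 km ⇒ ΔT = -13.58°C; T = 15.72°C
  2200–3300 m, saturated: Δz = 1.1 km ⇒ ΔT = -6.71°C; T = 9.01°C
Environment:
  800–1800 m, environment, lower layer: Δz = 1 km ⇒ ΔT = -9.5°C; T = 19.8°C
  1800–3300 m, environment, upper layer: Δz = 1.5 km ⇒ ΔT = -4.2°C; T = 15.6°C
T_parcel − T_env = 9.01 − 15.6 = -6.59°C

-6.59°C (parcel cooler than environment)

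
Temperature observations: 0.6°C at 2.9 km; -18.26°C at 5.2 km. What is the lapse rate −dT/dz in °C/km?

8.2°C/km

Γ = −ΔT/Δz = (0.6 − (-18.26)) / (5200 − 2900) m
  = 18.86°C / 2.3 km = 8.2°C/km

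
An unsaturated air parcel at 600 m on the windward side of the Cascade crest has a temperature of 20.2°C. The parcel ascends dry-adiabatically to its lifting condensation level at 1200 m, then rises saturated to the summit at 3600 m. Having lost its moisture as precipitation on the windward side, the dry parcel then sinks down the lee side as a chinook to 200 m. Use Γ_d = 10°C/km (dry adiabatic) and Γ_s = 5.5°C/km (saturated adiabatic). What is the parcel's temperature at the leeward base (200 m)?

From 600 m to 1200 m (dry): cools by 10 × 0.6 = 6°C, giving 14.2°C.
From 1200 m to 3600 m (saturated): cools by 5.5 × 2.4 = 13.2°C, giving 1°C.
From 3600 m to 200 m (dry descent): warms by 10 × 3.4 = 34°C, giving 35°C.

35°C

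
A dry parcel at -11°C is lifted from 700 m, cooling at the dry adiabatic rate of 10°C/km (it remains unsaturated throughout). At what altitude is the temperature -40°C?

Height above start = (-11 − (-40)) / 10 = 2.9 km
Altitude = 700 m + 2900 m = 3600 m

3600 m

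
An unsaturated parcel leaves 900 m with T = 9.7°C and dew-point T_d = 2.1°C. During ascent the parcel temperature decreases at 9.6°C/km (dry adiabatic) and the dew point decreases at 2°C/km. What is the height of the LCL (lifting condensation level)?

T and T_d converge at 9.6 − 2 = 7.6°C per km
Height above start = (9.7 − 2.1) / 7.6 = 1 km
LCL altitude = 900 m + 1000 m = 1900 m

1900 m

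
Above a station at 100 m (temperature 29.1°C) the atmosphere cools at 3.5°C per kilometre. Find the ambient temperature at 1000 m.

100–1000 m, environmental: Δz = 0.9 km ⇒ ΔT = -3.15°C; T = 25.95°C

25.95°C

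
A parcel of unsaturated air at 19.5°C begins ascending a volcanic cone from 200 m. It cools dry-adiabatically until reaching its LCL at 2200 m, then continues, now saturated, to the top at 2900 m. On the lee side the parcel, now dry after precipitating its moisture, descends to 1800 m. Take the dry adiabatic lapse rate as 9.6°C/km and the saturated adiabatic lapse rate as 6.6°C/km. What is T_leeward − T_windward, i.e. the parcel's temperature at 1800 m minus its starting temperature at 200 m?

Dry to 2200 m: -9.6 × 2 km = -19.2°C, so T = 0.3°C.
Saturated to 2900 m: -6.6 × 0.7 km = -4.62°C, so T = -4.32°C.
Dry descent to 1800 m: +9.6 × 1.1 km = +10.56°C, so T = 6.24°C.
Net change vs windward start: 6.24 − 19.5 = -13.26°C

-13.26°C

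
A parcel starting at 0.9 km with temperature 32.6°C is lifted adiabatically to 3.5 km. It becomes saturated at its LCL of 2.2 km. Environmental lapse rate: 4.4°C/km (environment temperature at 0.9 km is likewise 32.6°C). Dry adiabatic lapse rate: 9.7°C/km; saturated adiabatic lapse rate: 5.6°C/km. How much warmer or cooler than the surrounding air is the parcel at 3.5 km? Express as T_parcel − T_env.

Parcel:
  900 → 2200 m (dry, 9.7°C/km): ΔT = -9.7 × 1.3 = -12.61°C → T = 19.99°C
  2200 → 3500 m (saturated, 5.6°C/km): ΔT = -5.6 × 1.3 = -7.28°C → T = 12.71°C
Environment:
  900 → 3500 m (environment, 4.4°C/km): ΔT = -4.4 × 2.6 = -11.44°C → T = 21.16°C
T_parcel − T_env = 12.71 − 21.16 = -8.45°C

-8.45°C (parcel cooler than environment)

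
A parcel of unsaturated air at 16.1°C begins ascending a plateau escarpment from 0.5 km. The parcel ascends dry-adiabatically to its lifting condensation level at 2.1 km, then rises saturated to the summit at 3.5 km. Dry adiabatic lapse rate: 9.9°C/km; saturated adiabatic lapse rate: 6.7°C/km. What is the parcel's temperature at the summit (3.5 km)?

500 → 2100 m (dry, 9.9°C/km): ΔT = -9.9 × 1.6 = -15.84°C → T = 0.26°C
2100 → 3500 m (saturated, 6.7°C/km): ΔT = -6.7 × 1.4 = -9.38°C → T = -9.12°C

-9.12°C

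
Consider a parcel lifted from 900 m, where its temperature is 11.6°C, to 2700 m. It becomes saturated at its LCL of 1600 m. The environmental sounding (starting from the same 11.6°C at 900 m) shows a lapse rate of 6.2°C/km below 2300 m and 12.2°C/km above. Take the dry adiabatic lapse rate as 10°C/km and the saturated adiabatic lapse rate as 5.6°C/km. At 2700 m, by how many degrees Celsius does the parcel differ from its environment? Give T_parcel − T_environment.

Parcel:
  900 → 1600 m (dry, 10°C/km): ΔT = -10 × 0.7 = -7°C → T = 4.6°C
  1600 → 2700 m (saturated, 5.6°C/km): ΔT = -5.6 × 1.1 = -6.16°C → T = -1.56°C
Environment:
  900 → 2300 m (environment, lower layer, 6.2°C/km): ΔT = -6.2 × 1.4 = -8.68°C → T = 2.92°C
  2300 → 2700 m (environment, upper layer, 12.2°C/km): ΔT = -12.2 × 0.4 = -4.88°C → T = -1.96°C
T_parcel − T_env = -1.56 − (-1.96) = +0.4°C

+0.4°C (parcel warmer than environment)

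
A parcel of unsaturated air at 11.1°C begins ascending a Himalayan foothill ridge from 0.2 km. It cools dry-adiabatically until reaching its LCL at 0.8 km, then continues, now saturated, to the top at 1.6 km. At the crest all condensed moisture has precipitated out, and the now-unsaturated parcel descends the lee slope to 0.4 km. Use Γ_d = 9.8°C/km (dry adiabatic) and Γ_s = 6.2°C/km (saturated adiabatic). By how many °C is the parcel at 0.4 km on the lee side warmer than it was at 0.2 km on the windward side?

+0.92°C

200 → 800 m (dry, 9.8°C/km): ΔT = -9.8 × 0.6 = -5.88°C → T = 5.22°C
800 → 1600 m (saturated, 6.2°C/km): ΔT = -6.2 × 0.8 = -4.96°C → T = 0.26°C
1600 → 400 m (dry descent, 9.8°C/km): ΔT = +9.8 × 1.2 = +11.76°C → T = 12.02°C
Net change vs windward start: 12.02 − 11.1 = +0.92°C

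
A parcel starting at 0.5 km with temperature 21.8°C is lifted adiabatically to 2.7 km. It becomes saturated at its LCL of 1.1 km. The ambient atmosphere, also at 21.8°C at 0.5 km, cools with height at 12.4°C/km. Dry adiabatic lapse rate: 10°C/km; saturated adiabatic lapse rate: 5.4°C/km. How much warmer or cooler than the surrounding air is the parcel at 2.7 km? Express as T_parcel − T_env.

+12.64°C (parcel warmer than environment)

Parcel:
  500 → 1100 m (dry, 10°C/km): ΔT = -10 × 0.6 = -6°C → T = 15.8°C
  1100 → 2700 m (saturated, 5.4°C/km): ΔT = -5.4 × 1.6 = -8.64°C → T = 7.16°C
Environment:
  500 → 2700 m (environment, 12.4°C/km): ΔT = -12.4 × 2.2 = -27.28°C → T = -5.48°C
T_parcel − T_env = 7.16 − (-5.48) = +12.64°C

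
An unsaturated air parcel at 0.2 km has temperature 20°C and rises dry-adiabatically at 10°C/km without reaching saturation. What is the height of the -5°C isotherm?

Height above start = (20 − (-5)) / 10 = 2.5 km
Altitude = 200 m + 2500 m = 2700 m

2.7 km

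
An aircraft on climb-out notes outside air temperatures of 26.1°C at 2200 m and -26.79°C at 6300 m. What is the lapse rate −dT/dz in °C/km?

12.9°C/km

Γ = −ΔT/Δz = (26.1 − (-26.79)) / (6300 − 2200) m
  = 52.89°C / 4.1 km = 12.9°C/km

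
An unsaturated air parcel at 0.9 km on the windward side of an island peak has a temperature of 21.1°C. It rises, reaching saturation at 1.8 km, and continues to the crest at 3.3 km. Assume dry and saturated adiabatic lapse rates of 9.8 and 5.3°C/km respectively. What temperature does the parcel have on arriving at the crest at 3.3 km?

4.33°C

Dry to 1800 m: -9.8 × 0.9 km = -8.82°C, so T = 12.28°C.
Saturated to 3300 m: -5.3 × 1.5 km = -7.95°C, so T = 4.33°C.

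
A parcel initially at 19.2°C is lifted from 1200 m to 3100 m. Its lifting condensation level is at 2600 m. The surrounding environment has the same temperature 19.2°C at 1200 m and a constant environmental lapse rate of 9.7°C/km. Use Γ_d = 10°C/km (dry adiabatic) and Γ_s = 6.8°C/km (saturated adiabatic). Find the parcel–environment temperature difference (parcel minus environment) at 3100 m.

Parcel:
  1200 → 2600 m (dry, 10°C/km): ΔT = -10 × 1.4 = -14°C → T = 5.2°C
  2600 → 3100 m (saturated, 6.8°C/km): ΔT = -6.8 × 0.5 = -3.4°C → T = 1.8°C
Environment:
  1200 → 3100 m (environment, 9.7°C/km): ΔT = -9.7 × 1.9 = -18.43°C → T = 0.77°C
T_parcel − T_env = 1.8 − 0.77 = +1.03°C

+1.03°C (parcel warmer than environment)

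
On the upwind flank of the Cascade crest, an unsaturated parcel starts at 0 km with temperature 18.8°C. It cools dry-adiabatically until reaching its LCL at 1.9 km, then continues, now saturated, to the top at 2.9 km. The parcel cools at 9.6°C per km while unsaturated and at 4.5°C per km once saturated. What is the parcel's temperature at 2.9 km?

-3.94°C

0 → 1900 m (dry, 9.6°C/km): ΔT = -9.6 × 1.9 = -18.24°C → T = 0.56°C
1900 → 2900 m (saturated, 4.5°C/km): ΔT = -4.5 × 1 = -4.5°C → T = -3.94°C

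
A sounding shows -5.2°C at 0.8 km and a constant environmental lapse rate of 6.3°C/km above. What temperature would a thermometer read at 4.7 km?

800–4700 m, environmental: Δz = 3.9 km ⇒ ΔT = -24.57°C; T = -29.77°C

-29.77°C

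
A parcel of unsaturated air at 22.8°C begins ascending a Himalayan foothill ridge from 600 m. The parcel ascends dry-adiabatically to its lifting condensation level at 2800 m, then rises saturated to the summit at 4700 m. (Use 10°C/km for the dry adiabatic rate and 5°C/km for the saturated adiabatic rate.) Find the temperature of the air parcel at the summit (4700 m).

600–2800 m, dry: Δz = 2.2 km ⇒ ΔT = -22°C; T = 0.8°C
2800–4700 m, saturated: Δz = 1.9 km ⇒ ΔT = -9.5°C; T = -8.7°C

-8.7°C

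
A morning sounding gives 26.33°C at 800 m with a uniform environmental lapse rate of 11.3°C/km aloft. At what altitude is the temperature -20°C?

Height above start = (26.33 − (-20)) / 11.3 = 4.1 km
Altitude = 800 m + 4100 m = 4900 m

4900 m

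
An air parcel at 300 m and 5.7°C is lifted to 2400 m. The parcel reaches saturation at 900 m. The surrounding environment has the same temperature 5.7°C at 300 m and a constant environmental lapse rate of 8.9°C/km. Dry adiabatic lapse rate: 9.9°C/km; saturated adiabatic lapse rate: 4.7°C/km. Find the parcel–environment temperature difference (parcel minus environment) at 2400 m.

+5.7°C (parcel warmer than environment)

Parcel:
  300–900 m, dry: Δz = 0.6 km ⇒ ΔT = -5.94°C; T = -0.24°C
  900–2400 m, saturated: Δz = 1.5 km ⇒ ΔT = -7.05°C; T = -7.29°C
Environment:
  300–2400 m, environment: Δz = 2.1 km ⇒ ΔT = -18.69°C; T = -12.99°C
T_parcel − T_env = -7.29 − (-12.99) = +5.7°C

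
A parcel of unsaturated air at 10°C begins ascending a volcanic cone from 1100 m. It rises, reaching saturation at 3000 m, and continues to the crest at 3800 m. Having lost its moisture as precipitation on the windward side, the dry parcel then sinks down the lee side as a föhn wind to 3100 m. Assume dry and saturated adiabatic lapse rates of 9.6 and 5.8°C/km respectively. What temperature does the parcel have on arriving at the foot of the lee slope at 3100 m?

1100 → 3000 m (dry, 9.6°C/km): ΔT = -9.6 × 1.9 = -18.24°C → T = -8.24°C
3000 → 3800 m (saturated, 5.8°C/km): ΔT = -5.8 × 0.8 = -4.64°C → T = -12.88°C
3800 → 3100 m (dry descent, 9.6°C/km): ΔT = +9.6 × 0.7 = +6.72°C → T = -6.16°C

-6.16°C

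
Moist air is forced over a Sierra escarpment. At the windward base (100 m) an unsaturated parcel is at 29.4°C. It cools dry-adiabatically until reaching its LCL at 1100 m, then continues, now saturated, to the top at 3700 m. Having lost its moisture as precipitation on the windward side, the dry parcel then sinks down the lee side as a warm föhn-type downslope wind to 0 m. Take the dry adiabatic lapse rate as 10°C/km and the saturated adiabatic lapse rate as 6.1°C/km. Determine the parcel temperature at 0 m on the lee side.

40.54°C

Dry to 1100 m: -10 × 1 km = -10°C, so T = 19.4°C.
Saturated to 3700 m: -6.1 × 2.6 km = -15.86°C, so T = 3.54°C.
Dry descent to 0 m: +10 × 3.7 km = +37°C, so T = 40.54°C.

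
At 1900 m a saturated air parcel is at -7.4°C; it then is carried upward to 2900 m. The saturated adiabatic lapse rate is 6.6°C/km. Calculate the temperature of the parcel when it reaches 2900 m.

1900–2900 m, saturated adiabatic: Δz = 1 km ⇒ ΔT = -6.6°C; T = -14°C

-14°C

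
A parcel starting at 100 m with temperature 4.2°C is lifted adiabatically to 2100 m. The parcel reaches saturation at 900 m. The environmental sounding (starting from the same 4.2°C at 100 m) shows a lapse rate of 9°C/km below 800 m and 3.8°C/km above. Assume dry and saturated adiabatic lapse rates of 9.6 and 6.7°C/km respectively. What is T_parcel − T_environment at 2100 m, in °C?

-4.48°C (parcel cooler than environment)

Parcel:
  100–900 m, dry: Δz = 0.8 km ⇒ ΔT = -7.68°C; T = -3.48°C
  900–2100 m, saturated: Δz = 1.2 km ⇒ ΔT = -8.04°C; T = -11.52°C
Environment:
  100–800 m, environment, lower layer: Δz = 0.7 km ⇒ ΔT = -6.3°C; T = -2.1°C
  800–2100 m, environment, upper layer: Δz = 1.3 km ⇒ ΔT = -4.94°C; T = -7.04°C
T_parcel − T_env = -11.52 − (-7.04) = -4.48°C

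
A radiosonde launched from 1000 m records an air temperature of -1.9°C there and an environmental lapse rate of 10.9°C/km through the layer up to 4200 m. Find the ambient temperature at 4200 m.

From 1000 m to 4200 m (environmental): cools by 10.9 × 3.2 = 34.88°C, giving -36.78°C.

-36.78°C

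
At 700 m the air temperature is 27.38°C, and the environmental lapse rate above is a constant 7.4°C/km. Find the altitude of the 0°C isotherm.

Height above start = (27.38 − 0) / 7.4 = 3.7 km
Altitude = 700 m + 3700 m = 4400 m

4400 m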